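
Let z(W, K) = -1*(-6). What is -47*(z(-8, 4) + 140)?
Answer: -6862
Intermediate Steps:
z(W, K) = 6
-47*(z(-8, 4) + 140) = -47*(6 + 140) = -47*146 = -6862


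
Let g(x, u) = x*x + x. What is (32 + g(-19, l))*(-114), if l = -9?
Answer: -42636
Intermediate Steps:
g(x, u) = x + x² (g(x, u) = x² + x = x + x²)
(32 + g(-19, l))*(-114) = (32 - 19*(1 - 19))*(-114) = (32 - 19*(-18))*(-114) = (32 + 342)*(-114) = 374*(-114) = -42636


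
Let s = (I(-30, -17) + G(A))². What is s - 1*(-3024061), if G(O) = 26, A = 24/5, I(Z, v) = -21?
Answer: 3024086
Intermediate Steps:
A = 24/5 (A = 24*(⅕) = 24/5 ≈ 4.8000)
s = 25 (s = (-21 + 26)² = 5² = 25)
s - 1*(-3024061) = 25 - 1*(-3024061) = 25 + 3024061 = 3024086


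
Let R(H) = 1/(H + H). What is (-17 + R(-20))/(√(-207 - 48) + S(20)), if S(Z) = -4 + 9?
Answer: -681/2240 + 681*I*√255/11200 ≈ -0.30402 + 0.97095*I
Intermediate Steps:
R(H) = 1/(2*H)
S(Z) = 5
(-17 + R(-20))/(√(-207 - 48) + S(20)) = (-17 + (½)/(-20))/(√(-207 - 48) + 5) = (-17 + (½)*(-1/20))/(√(-255) + 5) = (-17 - 1/40)/(I*√255 + 5) = -681/(40*(5 + I*√255))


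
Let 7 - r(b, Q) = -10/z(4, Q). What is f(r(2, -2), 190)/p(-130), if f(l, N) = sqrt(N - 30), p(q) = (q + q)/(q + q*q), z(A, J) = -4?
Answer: -258*sqrt(10) ≈ -815.87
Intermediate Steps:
p(q) = 2*q/(q + q**2) (p(q) = (2*q)/(q + q**2) = 2*q/(q + q**2))
r(b, Q) = 9/2 (r(b, Q) = 7 - (-10)/(-4) = 7 - (-10)*(-1)/4 = 7 - 1*5/2 = 7 - 5/2 = 9/2)
f(l, N) = sqrt(-30 + N)
f(r(2, -2), 190)/p(-130) = sqrt(-30 + 190)/((2/(1 - 130))) = sqrt(160)/((2/(-129))) = (4*sqrt(10))/((2*(-1/129))) = (4*sqrt(10))/(-2/129) = (4*sqrt(10))*(-129/2) = -258*sqrt(10)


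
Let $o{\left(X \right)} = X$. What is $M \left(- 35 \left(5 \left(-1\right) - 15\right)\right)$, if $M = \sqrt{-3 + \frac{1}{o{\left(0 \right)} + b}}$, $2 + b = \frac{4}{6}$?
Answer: $350 i \sqrt{15} \approx 1355.5 i$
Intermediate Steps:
$b = - \frac{4}{3}$ ($b = -2 + \frac{4}{6} = -2 + 4 \cdot \frac{1}{6} = -2 + \frac{2}{3} = - \frac{4}{3} \approx -1.3333$)
$M = \frac{i \sqrt{15}}{2}$ ($M = \sqrt{-3 + \frac{1}{0 - \frac{4}{3}}} = \sqrt{-3 + \frac{1}{- \frac{4}{3}}} = \sqrt{-3 - \frac{3}{4}} = \sqrt{- \frac{15}{4}} = \frac{i \sqrt{15}}{2} \approx 1.9365 i$)
$M \left(- 35 \left(5 \left(-1\right) - 15\right)\right) = \frac{i \sqrt{15}}{2} \left(- 35 \left(5 \left(-1\right) - 15\right)\right) = \frac{i \sqrt{15}}{2} \left(- 35 \left(-5 - 15\right)\right) = \frac{i \sqrt{15}}{2} \left(\left(-35\right) \left(-20\right)\right) = \frac{i \sqrt{15}}{2} \cdot 700 = 350 i \sqrt{15}$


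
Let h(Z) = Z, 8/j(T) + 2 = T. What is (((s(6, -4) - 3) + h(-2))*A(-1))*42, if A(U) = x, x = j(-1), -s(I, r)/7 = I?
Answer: 5264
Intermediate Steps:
j(T) = 8/(-2 + T)
s(I, r) = -7*I
x = -8/3 (x = 8/(-2 - 1) = 8/(-3) = 8*(-⅓) = -8/3 ≈ -2.6667)
A(U) = -8/3
(((s(6, -4) - 3) + h(-2))*A(-1))*42 = (((-7*6 - 3) - 2)*(-8/3))*42 = (((-42 - 3) - 2)*(-8/3))*42 = ((-45 - 2)*(-8/3))*42 = -47*(-8/3)*42 = (376/3)*42 = 5264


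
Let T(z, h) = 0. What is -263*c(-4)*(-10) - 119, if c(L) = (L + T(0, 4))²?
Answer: 41961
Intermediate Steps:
c(L) = L² (c(L) = (L + 0)² = L²)
-263*c(-4)*(-10) - 119 = -263*(-4)²*(-10) - 119 = -4208*(-10) - 119 = -263*(-160) - 119 = 42080 - 119 = 41961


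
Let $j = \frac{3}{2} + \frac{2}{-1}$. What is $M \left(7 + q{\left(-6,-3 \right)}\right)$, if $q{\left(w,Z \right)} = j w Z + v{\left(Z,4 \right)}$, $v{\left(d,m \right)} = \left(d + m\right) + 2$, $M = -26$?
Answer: $-26$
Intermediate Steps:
$v{\left(d,m \right)} = 2 + d + m$
$j = - \frac{1}{2}$ ($j = 3 \cdot \frac{1}{2} + 2 \left(-1\right) = \frac{3}{2} - 2 = - \frac{1}{2} \approx -0.5$)
$q{\left(w,Z \right)} = 6 + Z - \frac{Z w}{2}$ ($q{\left(w,Z \right)} = - \frac{w}{2} Z + \left(2 + Z + 4\right) = - \frac{Z w}{2} + \left(6 + Z\right) = 6 + Z - \frac{Z w}{2}$)
$M \left(7 + q{\left(-6,-3 \right)}\right) = - 26 \left(7 - \left(-3 + 9\right)\right) = - 26 \left(7 - 6\right) = \left(-26\right) 1 = -26$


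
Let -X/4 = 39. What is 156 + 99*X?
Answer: -15288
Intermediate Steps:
X = -156 (X = -4*39 = -156)
156 + 99*X = 156 + 99*(-156) = 156 - 15444 = -15288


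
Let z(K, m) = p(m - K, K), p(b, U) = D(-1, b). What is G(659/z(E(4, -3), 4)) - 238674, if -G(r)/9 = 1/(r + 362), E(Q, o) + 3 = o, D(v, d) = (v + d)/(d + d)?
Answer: -3923323293/16438 ≈ -2.3867e+5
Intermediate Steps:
D(v, d) = (d + v)/(2*d) (D(v, d) = (d + v)/((2*d)) = (d + v)*(1/(2*d)) = (d + v)/(2*d))
E(Q, o) = -3 + o
p(b, U) = (-1 + b)/(2*b) (p(b, U) = (b - 1)/(2*b) = (-1 + b)/(2*b))
z(K, m) = (-1 + m - K)/(2*(m - K)) (z(K, m) = (-1 + (m - K))/(2*(m - K)) = (-1 + m - K)/(2*(m - K)))
G(r) = -9/(362 + r) (G(r) = -9/(r + 362) = -9/(362 + r))
G(659/z(E(4, -3), 4)) - 238674 = -9/(362 + 659/(((1 + (-3 - 3) - 1*4)/(2*((-3 - 3) - 1*4))))) - 238674 = -9/(362 + 659/(((1 - 6 - 4)/(2*(-6 - 4))))) - 238674 = -9/(362 + 659/(((½)*(-9)/(-10)))) - 238674 = -9/(362 + 659/(((½)*(-⅒)*(-9)))) - 238674 = -9/(362 + 659/(9/20)) - 238674 = -9/(362 + 659*(20/9)) - 238674 = -9/(362 + 13180/9) - 238674 = -9/16438/9 - 238674 = -9*9/16438 - 238674 = -81/16438 - 238674 = -3923323293/16438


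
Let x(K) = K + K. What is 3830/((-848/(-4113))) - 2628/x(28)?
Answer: 54995481/2968 ≈ 18529.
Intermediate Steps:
x(K) = 2*K
3830/((-848/(-4113))) - 2628/x(28) = 3830/((-848/(-4113))) - 2628/(2*28) = 3830/((-848*(-1/4113))) - 2628/56 = 3830/(848/4113) - 2628*1/56 = 3830*(4113/848) - 657/14 = 7876395/424 - 657/14 = 54995481/2968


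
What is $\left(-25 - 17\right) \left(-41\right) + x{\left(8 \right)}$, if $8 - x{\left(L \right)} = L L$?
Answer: $1666$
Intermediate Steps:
$x{\left(L \right)} = 8 - L^{2}$ ($x{\left(L \right)} = 8 - L L = 8 - L^{2}$)
$\left(-25 - 17\right) \left(-41\right) + x{\left(8 \right)} = \left(-25 - 17\right) \left(-41\right) + \left(8 - 8^{2}\right) = \left(-42\right) \left(-41\right) + \left(8 - 64\right) = 1722 + \left(8 - 64\right) = 1722 - 56 = 1666$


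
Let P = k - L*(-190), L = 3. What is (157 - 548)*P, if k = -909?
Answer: 132549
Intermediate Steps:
P = -339 (P = -909 - 3*(-190) = -909 - 1*(-570) = -909 + 570 = -339)
(157 - 548)*P = (157 - 548)*(-339) = -391*(-339) = 132549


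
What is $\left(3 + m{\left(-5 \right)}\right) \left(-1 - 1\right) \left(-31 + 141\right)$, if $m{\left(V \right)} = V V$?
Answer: $-6160$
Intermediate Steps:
$m{\left(V \right)} = V^{2}$
$\left(3 + m{\left(-5 \right)}\right) \left(-1 - 1\right) \left(-31 + 141\right) = \left(3 + \left(-5\right)^{2}\right) \left(-1 - 1\right) \left(-31 + 141\right) = \left(3 + 25\right) \left(-2\right) 110 = 28 \left(-2\right) 110 = \left(-56\right) 110 = -6160$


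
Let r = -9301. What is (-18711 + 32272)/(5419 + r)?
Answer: -13561/3882 ≈ -3.4933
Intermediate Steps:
(-18711 + 32272)/(5419 + r) = (-18711 + 32272)/(5419 - 9301) = 13561/(-3882) = 13561*(-1/3882) = -13561/3882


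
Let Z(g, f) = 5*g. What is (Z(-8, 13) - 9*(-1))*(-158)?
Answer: 4898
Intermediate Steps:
(Z(-8, 13) - 9*(-1))*(-158) = (5*(-8) - 9*(-1))*(-158) = (-40 + 9)*(-158) = -31*(-158) = 4898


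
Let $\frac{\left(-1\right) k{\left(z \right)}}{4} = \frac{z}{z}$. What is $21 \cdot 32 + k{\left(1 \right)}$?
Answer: $668$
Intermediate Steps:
$k{\left(z \right)} = -4$ ($k{\left(z \right)} = - 4 \frac{z}{z} = \left(-4\right) 1 = -4$)
$21 \cdot 32 + k{\left(1 \right)} = 21 \cdot 32 - 4 = 672 - 4 = 668$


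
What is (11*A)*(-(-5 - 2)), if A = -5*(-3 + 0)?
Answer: 1155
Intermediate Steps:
A = 15 (A = -5*(-3) = 15)
(11*A)*(-(-5 - 2)) = (11*15)*(-(-5 - 2)) = 165*(-1*(-7)) = 165*7 = 1155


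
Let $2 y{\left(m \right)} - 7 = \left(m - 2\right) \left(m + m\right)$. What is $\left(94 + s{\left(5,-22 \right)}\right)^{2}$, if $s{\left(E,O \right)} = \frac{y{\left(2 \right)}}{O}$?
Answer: $\frac{17048641}{1936} \approx 8806.1$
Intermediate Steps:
$y{\left(m \right)} = \frac{7}{2} + m \left(-2 + m\right)$ ($y{\left(m \right)} = \frac{7}{2} + \frac{\left(m - 2\right) \left(m + m\right)}{2} = \frac{7}{2} + \frac{\left(-2 + m\right) 2 m}{2} = \frac{7}{2} + \frac{2 m \left(-2 + m\right)}{2} = \frac{7}{2} + m \left(-2 + m\right)$)
$s{\left(E,O \right)} = \frac{7}{2 O}$ ($s{\left(E,O \right)} = \frac{\frac{7}{2} + 2^{2} - 4}{O} = \frac{\frac{7}{2} + 4 - 4}{O} = \frac{7}{2 O}$)
$\left(94 + s{\left(5,-22 \right)}\right)^{2} = \left(94 + \frac{7}{2 \left(-22\right)}\right)^{2} = \left(94 + \frac{7}{2} \left(- \frac{1}{22}\right)\right)^{2} = \left(94 - \frac{7}{44}\right)^{2} = \left(\frac{4129}{44}\right)^{2} = \frac{17048641}{1936}$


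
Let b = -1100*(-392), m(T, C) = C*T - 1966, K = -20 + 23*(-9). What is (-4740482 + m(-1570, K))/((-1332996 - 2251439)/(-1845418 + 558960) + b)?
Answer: -5642479402564/554724274035 ≈ -10.172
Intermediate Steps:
K = -227 (K = -20 - 207 = -227)
m(T, C) = -1966 + C*T
b = 431200
(-4740482 + m(-1570, K))/((-1332996 - 2251439)/(-1845418 + 558960) + b) = (-4740482 + (-1966 - 227*(-1570)))/((-1332996 - 2251439)/(-1845418 + 558960) + 431200) = (-4740482 + (-1966 + 356390))/(-3584435/(-1286458) + 431200) = (-4740482 + 354424)/(-3584435*(-1/1286458) + 431200) = -4386058/(3584435/1286458 + 431200) = -4386058/554724274035/1286458 = -4386058*1286458/554724274035 = -5642479402564/554724274035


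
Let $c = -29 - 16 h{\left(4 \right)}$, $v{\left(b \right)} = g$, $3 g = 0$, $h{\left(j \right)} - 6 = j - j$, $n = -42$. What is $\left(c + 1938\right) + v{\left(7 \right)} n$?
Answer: $1813$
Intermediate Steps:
$h{\left(j \right)} = 6$ ($h{\left(j \right)} = 6 + \left(j - j\right) = 6 + 0 = 6$)
$g = 0$ ($g = \frac{1}{3} \cdot 0 = 0$)
$v{\left(b \right)} = 0$
$c = -125$ ($c = -29 - 96 = -125$)
$\left(c + 1938\right) + v{\left(7 \right)} n = \left(-125 + 1938\right) + 0 \left(-42\right) = 1813 + 0 = 1813$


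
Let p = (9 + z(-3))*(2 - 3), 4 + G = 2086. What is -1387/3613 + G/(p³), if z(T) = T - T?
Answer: -2844463/877959 ≈ -3.2399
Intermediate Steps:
z(T) = 0
G = 2082 (G = -4 + 2086 = 2082)
p = -9 (p = (9 + 0)*(2 - 3) = 9*(-1) = -9)
-1387/3613 + G/(p³) = -1387/3613 + 2082/((-9)³) = -1387*1/3613 + 2082/(-729) = -1387/3613 + 2082*(-1/729) = -1387/3613 - 694/243 = -2844463/877959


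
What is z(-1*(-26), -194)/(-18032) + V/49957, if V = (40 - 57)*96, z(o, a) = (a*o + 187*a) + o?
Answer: 127099753/56301539 ≈ 2.2575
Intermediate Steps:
z(o, a) = o + 187*a + a*o (z(o, a) = (187*a + a*o) + o = o + 187*a + a*o)
V = -1632 (V = -17*96 = -1632)
z(-1*(-26), -194)/(-18032) + V/49957 = (-1*(-26) + 187*(-194) - (-194)*(-26))/(-18032) - 1632/49957 = (26 - 36278 - 194*26)*(-1/18032) - 1632*1/49957 = (26 - 36278 - 5044)*(-1/18032) - 1632/49957 = -41296*(-1/18032) - 1632/49957 = 2581/1127 - 1632/49957 = 127099753/56301539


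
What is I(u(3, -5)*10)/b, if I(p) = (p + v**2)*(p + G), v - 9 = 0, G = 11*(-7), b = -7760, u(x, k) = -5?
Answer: 3937/7760 ≈ 0.50735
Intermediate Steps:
G = -77
v = 9 (v = 9 + 0 = 9)
I(p) = (-77 + p)*(81 + p) (I(p) = (p + 9**2)*(p - 77) = (p + 81)*(-77 + p) = (81 + p)*(-77 + p) = (-77 + p)*(81 + p))
I(u(3, -5)*10)/b = (-6237 + (-5*10)**2 + 4*(-5*10))/(-7760) = (-6237 + (-50)**2 + 4*(-50))*(-1/7760) = (-6237 + 2500 - 200)*(-1/7760) = -3937*(-1/7760) = 3937/7760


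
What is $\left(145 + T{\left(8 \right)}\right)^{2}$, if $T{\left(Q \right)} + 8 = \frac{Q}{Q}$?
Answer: $19044$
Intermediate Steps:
$T{\left(Q \right)} = -7$ ($T{\left(Q \right)} = -8 + \frac{Q}{Q} = -8 + 1 = -7$)
$\left(145 + T{\left(8 \right)}\right)^{2} = \left(145 - 7\right)^{2} = 138^{2} = 19044$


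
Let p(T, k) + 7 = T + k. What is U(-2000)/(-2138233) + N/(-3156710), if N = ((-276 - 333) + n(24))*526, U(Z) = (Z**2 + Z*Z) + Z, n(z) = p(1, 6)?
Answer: -12281208925089/3374890746715 ≈ -3.6390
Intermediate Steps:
p(T, k) = -7 + T + k (p(T, k) = -7 + (T + k) = -7 + T + k)
n(z) = 0 (n(z) = -7 + 1 + 6 = 0)
U(Z) = Z + 2*Z**2 (U(Z) = (Z**2 + Z**2) + Z = 2*Z**2 + Z = Z + 2*Z**2)
N = -320334 (N = ((-276 - 333) + 0)*526 = (-609 + 0)*526 = -609*526 = -320334)
U(-2000)/(-2138233) + N/(-3156710) = -2000*(1 + 2*(-2000))/(-2138233) - 320334/(-3156710) = -2000*(1 - 4000)*(-1/2138233) - 320334*(-1/3156710) = -2000*(-3999)*(-1/2138233) + 160167/1578355 = 7998000*(-1/2138233) + 160167/1578355 = -7998000/2138233 + 160167/1578355 = -12281208925089/3374890746715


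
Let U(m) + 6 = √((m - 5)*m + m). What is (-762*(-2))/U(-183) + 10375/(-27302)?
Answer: -35006629/311106290 + 508*√34221/11395 ≈ 8.1345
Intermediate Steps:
U(m) = -6 + √(m + m*(-5 + m)) (U(m) = -6 + √((m - 5)*m + m) = -6 + √((-5 + m)*m + m) = -6 + √(m*(-5 + m) + m) = -6 + √(m + m*(-5 + m)))
(-762*(-2))/U(-183) + 10375/(-27302) = (-762*(-2))/(-6 + √(-183*(-4 - 183))) + 10375/(-27302) = 1524/(-6 + √(-183*(-187))) + 10375*(-1/27302) = 1524/(-6 + √34221) - 10375/27302 = -10375/27302 + 1524/(-6 + √34221)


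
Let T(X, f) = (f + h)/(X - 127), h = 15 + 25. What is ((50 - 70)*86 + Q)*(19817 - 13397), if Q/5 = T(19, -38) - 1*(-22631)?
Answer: 6438708950/9 ≈ 7.1541e+8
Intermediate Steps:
h = 40
T(X, f) = (40 + f)/(-127 + X) (T(X, f) = (f + 40)/(X - 127) = (40 + f)/(-127 + X))
Q = 6110365/54 (Q = 5*((40 - 38)/(-127 + 19) - 1*(-22631)) = 5*(2/(-108) + 22631) = 5*(-1/108*2 + 22631) = 5*(-1/54 + 22631) = 5*(1222073/54) = 6110365/54 ≈ 1.1315e+5)
((50 - 70)*86 + Q)*(19817 - 13397) = ((50 - 70)*86 + 6110365/54)*(19817 - 13397) = (-20*86 + 6110365/54)*6420 = (-1720 + 6110365/54)*6420 = (6017485/54)*6420 = 6438708950/9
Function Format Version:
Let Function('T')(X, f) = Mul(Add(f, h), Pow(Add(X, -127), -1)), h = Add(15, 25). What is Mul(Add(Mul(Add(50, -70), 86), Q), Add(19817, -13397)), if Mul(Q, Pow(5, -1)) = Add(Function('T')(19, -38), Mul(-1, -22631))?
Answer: Rational(6438708950, 9) ≈ 7.1541e+8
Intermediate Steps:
h = 40
Function('T')(X, f) = Mul(Pow(Add(-127, X), -1), Add(40, f)) (Function('T')(X, f) = Mul(Add(f, 40), Pow(Add(X, -127), -1)) = Mul(Add(40, f), Pow(Add(-127, X), -1)) = Mul(Pow(Add(-127, X), -1), Add(40, f)))
Q = Rational(6110365, 54) (Q = Mul(5, Add(Mul(Pow(Add(-127, 19), -1), Add(40, -38)), Mul(-1, -22631))) = Mul(5, Add(Mul(Pow(-108, -1), 2), 22631)) = Mul(5, Add(Mul(Rational(-1, 108), 2), 22631)) = Mul(5, Add(Rational(-1, 54), 22631)) = Mul(5, Rational(1222073, 54)) = Rational(6110365, 54) ≈ 1.1315e+5)
Mul(Add(Mul(Add(50, -70), 86), Q), Add(19817, -13397)) = Mul(Add(Mul(Add(50, -70), 86), Rational(6110365, 54)), Add(19817, -13397)) = Mul(Add(Mul(-20, 86), Rational(6110365, 54)), 6420) = Mul(Add(-1720, Rational(6110365, 54)), 6420) = Mul(Rational(6017485, 54), 6420) = Rational(6438708950, 9)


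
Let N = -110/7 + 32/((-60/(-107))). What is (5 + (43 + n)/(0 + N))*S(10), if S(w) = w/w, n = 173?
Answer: 22195/2171 ≈ 10.223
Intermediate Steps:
S(w) = 1
N = 4342/105 (N = -110*1/7 + 32/((-60*(-1/107))) = -110/7 + 32/(60/107) = -110/7 + 32*(107/60) = -110/7 + 856/15 = 4342/105 ≈ 41.352)
(5 + (43 + n)/(0 + N))*S(10) = (5 + (43 + 173)/(0 + 4342/105))*1 = (5 + 216/(4342/105))*1 = (5 + 216*(105/4342))*1 = (5 + 11340/2171)*1 = (22195/2171)*1 = 22195/2171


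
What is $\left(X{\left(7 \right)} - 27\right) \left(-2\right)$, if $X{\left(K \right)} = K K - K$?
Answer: $-30$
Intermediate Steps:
$X{\left(K \right)} = K^{2} - K$
$\left(X{\left(7 \right)} - 27\right) \left(-2\right) = \left(7 \left(-1 + 7\right) - 27\right) \left(-2\right) = \left(7 \cdot 6 - 27\right) \left(-2\right) = \left(42 - 27\right) \left(-2\right) = 15 \left(-2\right) = -30$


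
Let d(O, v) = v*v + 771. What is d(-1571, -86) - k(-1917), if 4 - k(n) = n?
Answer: 6246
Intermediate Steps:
k(n) = 4 - n
d(O, v) = 771 + v² (d(O, v) = v² + 771 = 771 + v²)
d(-1571, -86) - k(-1917) = (771 + (-86)²) - (4 - 1*(-1917)) = (771 + 7396) - (4 + 1917) = 8167 - 1*1921 = 8167 - 1921 = 6246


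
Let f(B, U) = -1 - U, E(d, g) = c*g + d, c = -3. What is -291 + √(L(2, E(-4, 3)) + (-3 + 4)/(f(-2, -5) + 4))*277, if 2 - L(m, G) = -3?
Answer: -291 + 277*√82/4 ≈ 336.09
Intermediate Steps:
E(d, g) = d - 3*g (E(d, g) = -3*g + d = d - 3*g)
L(m, G) = 5 (L(m, G) = 2 - 1*(-3) = 2 + 3 = 5)
-291 + √(L(2, E(-4, 3)) + (-3 + 4)/(f(-2, -5) + 4))*277 = -291 + √(5 + (-3 + 4)/((-1 - 1*(-5)) + 4))*277 = -291 + √(5 + 1/((-1 + 5) + 4))*277 = -291 + √(5 + 1/(4 + 4))*277 = -291 + √(5 + 1/8)*277 = -291 + √(5 + 1*(⅛))*277 = -291 + √(5 + ⅛)*277 = -291 + √(41/8)*277 = -291 + (√82/4)*277 = -291 + 277*√82/4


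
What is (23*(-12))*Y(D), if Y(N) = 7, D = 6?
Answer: -1932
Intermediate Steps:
(23*(-12))*Y(D) = (23*(-12))*7 = -276*7 = -1932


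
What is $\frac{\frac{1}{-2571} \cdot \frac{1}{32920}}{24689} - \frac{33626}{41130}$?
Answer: $- \frac{2342175084719987}{2864856397861080} \approx -0.81755$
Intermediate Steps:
$\frac{\frac{1}{-2571} \cdot \frac{1}{32920}}{24689} - \frac{33626}{41130} = \left(- \frac{1}{2571}\right) \frac{1}{32920} \cdot \frac{1}{24689} - \frac{16813}{20565} = \left(- \frac{1}{84637320}\right) \frac{1}{24689} - \frac{16813}{20565} = - \frac{1}{2089610793480} - \frac{16813}{20565} = - \frac{2342175084719987}{2864856397861080}$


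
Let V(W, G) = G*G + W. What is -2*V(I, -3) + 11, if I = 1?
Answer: -9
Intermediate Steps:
V(W, G) = W + G² (V(W, G) = G² + W = W + G²)
-2*V(I, -3) + 11 = -2*(1 + (-3)²) + 11 = -2*(1 + 9) + 11 = -2*10 + 11 = -20 + 11 = -9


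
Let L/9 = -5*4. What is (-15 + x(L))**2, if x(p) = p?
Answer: 38025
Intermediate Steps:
L = -180 (L = 9*(-5*4) = 9*(-20) = -180)
(-15 + x(L))**2 = (-15 - 180)**2 = (-195)**2 = 38025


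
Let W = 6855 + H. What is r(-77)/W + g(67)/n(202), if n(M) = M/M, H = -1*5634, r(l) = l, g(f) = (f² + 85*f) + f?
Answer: 1137854/111 ≈ 10251.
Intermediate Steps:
g(f) = f² + 86*f
H = -5634
n(M) = 1
W = 1221 (W = 6855 - 5634 = 1221)
r(-77)/W + g(67)/n(202) = -77/1221 + (67*(86 + 67))/1 = -77*1/1221 + (67*153)*1 = -7/111 + 10251*1 = -7/111 + 10251 = 1137854/111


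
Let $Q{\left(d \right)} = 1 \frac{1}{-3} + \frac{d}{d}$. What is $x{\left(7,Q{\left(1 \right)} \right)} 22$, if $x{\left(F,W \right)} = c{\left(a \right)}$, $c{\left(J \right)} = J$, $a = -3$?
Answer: $-66$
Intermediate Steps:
$Q{\left(d \right)} = \frac{2}{3}$ ($Q{\left(d \right)} = 1 \left(- \frac{1}{3}\right) + 1 = - \frac{1}{3} + 1 = \frac{2}{3}$)
$x{\left(F,W \right)} = -3$
$x{\left(7,Q{\left(1 \right)} \right)} 22 = \left(-3\right) 22 = -66$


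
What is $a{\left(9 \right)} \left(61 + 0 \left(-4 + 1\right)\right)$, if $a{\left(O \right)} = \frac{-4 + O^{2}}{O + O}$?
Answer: $\frac{4697}{18} \approx 260.94$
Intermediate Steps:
$a{\left(O \right)} = \frac{-4 + O^{2}}{2 O}$
$a{\left(9 \right)} \left(61 + 0 \left(-4 + 1\right)\right) = \left(\frac{1}{2} \cdot 9 - \frac{2}{9}\right) \left(61 + 0 \left(-4 + 1\right)\right) = \left(\frac{9}{2} - \frac{2}{9}\right) \left(61 + 0 \left(-3\right)\right) = \left(\frac{9}{2} - \frac{2}{9}\right) \left(61 + 0\right) = \frac{77}{18} \cdot 61 = \frac{4697}{18}$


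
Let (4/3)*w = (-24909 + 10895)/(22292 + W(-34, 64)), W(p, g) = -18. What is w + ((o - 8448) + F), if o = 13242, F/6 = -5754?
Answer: -189204723/6364 ≈ -29730.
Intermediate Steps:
F = -34524 (F = 6*(-5754) = -34524)
w = -3003/6364 (w = 3*((-24909 + 10895)/(22292 - 18))/4 = 3*(-14014/22274)/4 = 3*(-14014*1/22274)/4 = (¾)*(-1001/1591) = -3003/6364 ≈ -0.47187)
w + ((o - 8448) + F) = -3003/6364 + ((13242 - 8448) - 34524) = -3003/6364 + (4794 - 34524) = -3003/6364 - 29730 = -189204723/6364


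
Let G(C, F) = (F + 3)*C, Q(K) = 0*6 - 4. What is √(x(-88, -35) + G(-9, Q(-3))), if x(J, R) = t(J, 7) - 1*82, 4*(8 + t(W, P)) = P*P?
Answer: 5*I*√11/2 ≈ 8.2916*I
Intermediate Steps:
t(W, P) = -8 + P²/4 (t(W, P) = -8 + (P*P)/4 = -8 + P²/4)
Q(K) = -4 (Q(K) = 0 - 4 = -4)
x(J, R) = -311/4 (x(J, R) = (-8 + (¼)*7²) - 1*82 = (-8 + (¼)*49) - 82 = (-8 + 49/4) - 82 = 17/4 - 82 = -311/4)
G(C, F) = C*(3 + F) (G(C, F) = (3 + F)*C = C*(3 + F))
√(x(-88, -35) + G(-9, Q(-3))) = √(-311/4 - 9*(3 - 4)) = √(-311/4 - 9*(-1)) = √(-311/4 + 9) = √(-275/4) = 5*I*√11/2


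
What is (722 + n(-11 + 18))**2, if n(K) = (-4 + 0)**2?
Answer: 544644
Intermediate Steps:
n(K) = 16 (n(K) = (-4)**2 = 16)
(722 + n(-11 + 18))**2 = (722 + 16)**2 = 738**2 = 544644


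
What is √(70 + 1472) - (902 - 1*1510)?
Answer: 608 + √1542 ≈ 647.27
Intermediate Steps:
√(70 + 1472) - (902 - 1*1510) = √1542 - (902 - 1510) = √1542 - 1*(-608) = √1542 + 608 = 608 + √1542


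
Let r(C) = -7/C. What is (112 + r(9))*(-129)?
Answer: -43043/3 ≈ -14348.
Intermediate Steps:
(112 + r(9))*(-129) = (112 - 7/9)*(-129) = (1001/9)*(-129) = -43043/3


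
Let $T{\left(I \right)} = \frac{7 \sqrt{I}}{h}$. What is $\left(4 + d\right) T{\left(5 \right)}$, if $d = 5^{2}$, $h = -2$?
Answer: $- \frac{203 \sqrt{5}}{2} \approx -226.96$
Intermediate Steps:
$d = 25$
$T{\left(I \right)} = - \frac{7 \sqrt{I}}{2}$ ($T{\left(I \right)} = \frac{7 \sqrt{I}}{-2} = 7 \sqrt{I} \left(- \frac{1}{2}\right) = - \frac{7 \sqrt{I}}{2}$)
$\left(4 + d\right) T{\left(5 \right)} = \left(4 + 25\right) \left(- \frac{7 \sqrt{5}}{2}\right) = 29 \left(- \frac{7 \sqrt{5}}{2}\right) = - \frac{203 \sqrt{5}}{2}$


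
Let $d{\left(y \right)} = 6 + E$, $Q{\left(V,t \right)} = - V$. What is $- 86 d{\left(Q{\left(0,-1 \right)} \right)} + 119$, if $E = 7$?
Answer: $-999$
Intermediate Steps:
$d{\left(y \right)} = 13$ ($d{\left(y \right)} = 6 + 7 = 13$)
$- 86 d{\left(Q{\left(0,-1 \right)} \right)} + 119 = \left(-86\right) 13 + 119 = -1118 + 119 = -999$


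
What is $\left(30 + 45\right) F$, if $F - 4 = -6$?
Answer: $-150$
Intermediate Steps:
$F = -2$ ($F = 4 - 6 = -2$)
$\left(30 + 45\right) F = \left(30 + 45\right) \left(-2\right) = 75 \left(-2\right) = -150$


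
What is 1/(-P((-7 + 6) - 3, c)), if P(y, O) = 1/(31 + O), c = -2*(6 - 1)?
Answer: -21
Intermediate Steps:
c = -10 (c = -2*5 = -10)
1/(-P((-7 + 6) - 3, c)) = 1/(-1/(31 - 10)) = 1/(-1/21) = -21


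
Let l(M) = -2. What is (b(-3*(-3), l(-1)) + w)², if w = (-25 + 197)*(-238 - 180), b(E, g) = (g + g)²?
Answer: 5166734400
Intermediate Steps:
b(E, g) = 4*g² (b(E, g) = (2*g)² = 4*g²)
w = -71896 (w = 172*(-418) = -71896)
(b(-3*(-3), l(-1)) + w)² = (4*(-2)² - 71896)² = (4*4 - 71896)² = (16 - 71896)² = (-71880)² = 5166734400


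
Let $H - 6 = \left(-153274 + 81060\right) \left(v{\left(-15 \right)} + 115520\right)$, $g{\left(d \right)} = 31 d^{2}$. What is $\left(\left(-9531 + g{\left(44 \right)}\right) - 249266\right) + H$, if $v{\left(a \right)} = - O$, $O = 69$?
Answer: $-8337377289$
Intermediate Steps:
$v{\left(a \right)} = -69$ ($v{\left(a \right)} = \left(-1\right) 69 = -69$)
$H = -8337178508$ ($H = 6 + \left(-153274 + 81060\right) \left(-69 + 115520\right) = 6 - 8337178514 = -8337178508$)
$\left(\left(-9531 + g{\left(44 \right)}\right) - 249266\right) + H = \left(\left(-9531 + 31 \cdot 44^{2}\right) - 249266\right) - 8337178508 = \left(\left(-9531 + 31 \cdot 1936\right) - 249266\right) - 8337178508 = \left(\left(-9531 + 60016\right) - 249266\right) - 8337178508 = \left(50485 - 249266\right) - 8337178508 = -198781 - 8337178508 = -8337377289$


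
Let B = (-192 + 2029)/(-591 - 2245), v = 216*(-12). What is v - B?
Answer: -7349075/2836 ≈ -2591.4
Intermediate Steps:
v = -2592
B = -1837/2836 (B = 1837/(-2836) = 1837*(-1/2836) = -1837/2836 ≈ -0.64774)
v - B = -2592 - 1*(-1837/2836) = -2592 + 1837/2836 = -7349075/2836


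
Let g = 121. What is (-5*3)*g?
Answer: -1815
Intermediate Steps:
(-5*3)*g = -5*3*121 = -15*121 = -1815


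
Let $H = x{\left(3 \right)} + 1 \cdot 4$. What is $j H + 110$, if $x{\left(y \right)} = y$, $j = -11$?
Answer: $33$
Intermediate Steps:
$H = 7$ ($H = 3 + 1 \cdot 4 = 3 + 4 = 7$)
$j H + 110 = \left(-11\right) 7 + 110 = -77 + 110 = 33$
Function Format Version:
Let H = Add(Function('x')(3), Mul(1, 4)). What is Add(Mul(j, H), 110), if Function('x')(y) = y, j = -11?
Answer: 33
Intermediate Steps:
H = 7 (H = Add(3, Mul(1, 4)) = Add(3, 4) = 7)
Add(Mul(j, H), 110) = Add(Mul(-11, 7), 110) = Add(-77, 110) = 33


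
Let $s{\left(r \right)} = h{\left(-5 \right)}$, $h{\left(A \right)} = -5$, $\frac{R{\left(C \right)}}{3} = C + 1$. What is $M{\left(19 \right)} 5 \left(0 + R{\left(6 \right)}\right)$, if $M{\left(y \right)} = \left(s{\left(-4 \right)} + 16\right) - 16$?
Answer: $-525$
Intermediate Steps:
$R{\left(C \right)} = 3 + 3 C$ ($R{\left(C \right)} = 3 \left(C + 1\right) = 3 \left(1 + C\right) = 3 + 3 C$)
$s{\left(r \right)} = -5$
$M{\left(y \right)} = -5$ ($M{\left(y \right)} = \left(-5 + 16\right) - 16 = 11 - 16 = -5$)
$M{\left(19 \right)} 5 \left(0 + R{\left(6 \right)}\right) = - 5 \cdot 5 \left(0 + \left(3 + 3 \cdot 6\right)\right) = - 5 \cdot 5 \left(0 + \left(3 + 18\right)\right) = - 5 \cdot 5 \left(0 + 21\right) = - 5 \cdot 5 \cdot 21 = \left(-5\right) 105 = -525$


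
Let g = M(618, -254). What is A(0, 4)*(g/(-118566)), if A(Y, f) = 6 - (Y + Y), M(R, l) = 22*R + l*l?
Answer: -78112/19761 ≈ -3.9528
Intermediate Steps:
M(R, l) = l² + 22*R (M(R, l) = 22*R + l² = l² + 22*R)
g = 78112 (g = (-254)² + 22*618 = 64516 + 13596 = 78112)
A(Y, f) = 6 - 2*Y
A(0, 4)*(g/(-118566)) = (6 - 2*0)*(78112/(-118566)) = (6 + 0)*(78112*(-1/118566)) = 6*(-39056/59283) = -78112/19761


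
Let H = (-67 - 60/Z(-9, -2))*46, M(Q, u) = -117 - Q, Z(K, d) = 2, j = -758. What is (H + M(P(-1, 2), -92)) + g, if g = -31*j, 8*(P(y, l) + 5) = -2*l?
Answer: 37849/2 ≈ 18925.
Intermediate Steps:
P(y, l) = -5 - l/4 (P(y, l) = -5 + (-2*l)/8 = -5 - l/4)
g = 23498 (g = -31*(-758) = 23498)
H = -4462 (H = (-67 - 60/2)*46 = (-67 - 60*½)*46 = (-67 - 30)*46 = -97*46 = -4462)
(H + M(P(-1, 2), -92)) + g = (-4462 + (-117 - (-5 - ¼*2))) + 23498 = (-4462 + (-117 - (-5 - ½))) + 23498 = (-4462 + (-117 - 1*(-11/2))) + 23498 = (-4462 + (-117 + 11/2)) + 23498 = (-4462 - 223/2) + 23498 = -9147/2 + 23498 = 37849/2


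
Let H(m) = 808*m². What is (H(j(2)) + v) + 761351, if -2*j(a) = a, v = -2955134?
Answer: -2192975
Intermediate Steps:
j(a) = -a/2
(H(j(2)) + v) + 761351 = (808*(-½*2)² - 2955134) + 761351 = (808*(-1)² - 2955134) + 761351 = (808*1 - 2955134) + 761351 = (808 - 2955134) + 761351 = -2954326 + 761351 = -2192975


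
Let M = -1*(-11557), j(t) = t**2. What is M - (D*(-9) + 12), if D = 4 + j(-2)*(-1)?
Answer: 11545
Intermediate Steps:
D = 0 (D = 4 + (-2)**2*(-1) = 4 + 4*(-1) = 4 - 4 = 0)
M = 11557
M - (D*(-9) + 12) = 11557 - (0*(-9) + 12) = 11557 - (0 + 12) = 11557 - 1*12 = 11557 - 12 = 11545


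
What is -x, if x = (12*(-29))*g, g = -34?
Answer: -11832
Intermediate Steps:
x = 11832 (x = (12*(-29))*(-34) = -348*(-34) = 11832)
-x = -1*11832 = -11832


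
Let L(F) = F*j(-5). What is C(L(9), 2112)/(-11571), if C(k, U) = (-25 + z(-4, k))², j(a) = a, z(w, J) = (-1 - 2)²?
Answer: -256/11571 ≈ -0.022124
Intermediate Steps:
z(w, J) = 9 (z(w, J) = (-3)² = 9)
L(F) = -5*F (L(F) = F*(-5) = -5*F)
C(k, U) = 256 (C(k, U) = (-25 + 9)² = (-16)² = 256)
C(L(9), 2112)/(-11571) = 256/(-11571) = 256*(-1/11571) = -256/11571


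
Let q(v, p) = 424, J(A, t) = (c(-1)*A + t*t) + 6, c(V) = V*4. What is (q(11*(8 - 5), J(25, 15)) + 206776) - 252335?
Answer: -45135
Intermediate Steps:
c(V) = 4*V
J(A, t) = 6 + t² - 4*A (J(A, t) = ((4*(-1))*A + t*t) + 6 = (-4*A + t²) + 6 = (t² - 4*A) + 6 = 6 + t² - 4*A)
(q(11*(8 - 5), J(25, 15)) + 206776) - 252335 = (424 + 206776) - 252335 = 207200 - 252335 = -45135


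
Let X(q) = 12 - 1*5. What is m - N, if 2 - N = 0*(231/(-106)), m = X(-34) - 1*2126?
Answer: -2121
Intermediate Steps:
X(q) = 7 (X(q) = 12 - 5 = 7)
m = -2119 (m = 7 - 1*2126 = 7 - 2126 = -2119)
N = 2 (N = 2 - 0*231/(-106) = 2 - 0*231*(-1/106) = 2 - 0*(-231)/106 = 2 - 1*0 = 2 + 0 = 2)
m - N = -2119 - 1*2 = -2119 - 2 = -2121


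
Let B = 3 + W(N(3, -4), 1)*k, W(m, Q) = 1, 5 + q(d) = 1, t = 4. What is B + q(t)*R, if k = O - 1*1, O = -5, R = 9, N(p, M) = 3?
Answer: -39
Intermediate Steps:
q(d) = -4 (q(d) = -5 + 1 = -4)
k = -6 (k = -5 - 1*1 = -5 - 1 = -6)
B = -3 (B = 3 + 1*(-6) = 3 - 6 = -3)
B + q(t)*R = -3 - 4*9 = -3 - 36 = -39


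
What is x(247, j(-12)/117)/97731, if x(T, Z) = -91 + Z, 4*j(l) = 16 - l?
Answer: -10640/11434527 ≈ -0.00093052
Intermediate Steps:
j(l) = 4 - l/4 (j(l) = (16 - l)/4 = 4 - l/4)
x(247, j(-12)/117)/97731 = (-91 + (4 - ¼*(-12))/117)/97731 = (-91 + (4 + 3)*(1/117))*(1/97731) = (-91 + 7*(1/117))*(1/97731) = (-91 + 7/117)*(1/97731) = -10640/117*1/97731 = -10640/11434527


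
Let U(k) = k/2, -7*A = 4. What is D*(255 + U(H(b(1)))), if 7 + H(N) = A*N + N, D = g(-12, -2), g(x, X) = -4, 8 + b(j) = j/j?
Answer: -1000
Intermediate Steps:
b(j) = -7 (b(j) = -8 + j/j = -8 + 1 = -7)
A = -4/7 (A = -1/7*4 = -4/7 ≈ -0.57143)
D = -4
H(N) = -7 + 3*N/7 (H(N) = -7 + (-4*N/7 + N) = -7 + 3*N/7)
U(k) = k/2 (U(k) = k*(1/2) = k/2)
D*(255 + U(H(b(1)))) = -4*(255 + (-7 + (3/7)*(-7))/2) = -4*(255 + (-7 - 3)/2) = -4*(255 + (1/2)*(-10)) = -4*(255 - 5) = -4*250 = -1000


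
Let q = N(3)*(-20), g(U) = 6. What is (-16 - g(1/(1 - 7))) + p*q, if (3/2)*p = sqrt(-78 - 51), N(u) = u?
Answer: -22 - 40*I*sqrt(129) ≈ -22.0 - 454.31*I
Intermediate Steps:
p = 2*I*sqrt(129)/3 (p = 2*sqrt(-78 - 51)/3 = 2*sqrt(-129)/3 = 2*(I*sqrt(129))/3 = 2*I*sqrt(129)/3 ≈ 7.5719*I)
q = -60 (q = 3*(-20) = -60)
(-16 - g(1/(1 - 7))) + p*q = (-16 - 1*6) + (2*I*sqrt(129)/3)*(-60) = (-16 - 6) - 40*I*sqrt(129) = -22 - 40*I*sqrt(129)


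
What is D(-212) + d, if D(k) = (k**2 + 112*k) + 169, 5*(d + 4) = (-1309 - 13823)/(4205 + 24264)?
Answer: 3041185793/142345 ≈ 21365.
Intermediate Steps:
d = -584512/142345 (d = -4 + ((-1309 - 13823)/(4205 + 24264))/5 = -4 + (-15132/28469)/5 = -4 + (-15132*1/28469)/5 = -4 + (1/5)*(-15132/28469) = -4 - 15132/142345 = -584512/142345 ≈ -4.1063)
D(k) = 169 + k**2 + 112*k
D(-212) + d = (169 + (-212)**2 + 112*(-212)) - 584512/142345 = (169 + 44944 - 23744) - 584512/142345 = 21369 - 584512/142345 = 3041185793/142345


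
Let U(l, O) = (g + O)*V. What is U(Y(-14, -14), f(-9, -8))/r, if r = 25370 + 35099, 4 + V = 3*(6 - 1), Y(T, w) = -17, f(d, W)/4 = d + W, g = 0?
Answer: -44/3557 ≈ -0.012370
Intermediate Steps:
f(d, W) = 4*W + 4*d (f(d, W) = 4*(d + W) = 4*(W + d) = 4*W + 4*d)
V = 11 (V = -4 + 3*(6 - 1) = -4 + 3*5 = -4 + 15 = 11)
r = 60469
U(l, O) = 11*O (U(l, O) = (0 + O)*11 = O*11 = 11*O)
U(Y(-14, -14), f(-9, -8))/r = (11*(4*(-8) + 4*(-9)))/60469 = (11*(-32 - 36))*(1/60469) = (11*(-68))*(1/60469) = -748*1/60469 = -44/3557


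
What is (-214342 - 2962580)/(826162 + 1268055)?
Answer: -3176922/2094217 ≈ -1.5170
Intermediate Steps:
(-214342 - 2962580)/(826162 + 1268055) = -3176922/2094217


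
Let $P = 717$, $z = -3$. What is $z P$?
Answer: $-2151$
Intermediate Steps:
$z P = \left(-3\right) 717 = -2151$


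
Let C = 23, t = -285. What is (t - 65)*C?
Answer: -8050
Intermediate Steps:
(t - 65)*C = (-285 - 65)*23 = -350*23 = -8050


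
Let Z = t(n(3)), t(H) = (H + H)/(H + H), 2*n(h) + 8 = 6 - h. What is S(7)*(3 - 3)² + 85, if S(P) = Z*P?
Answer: 85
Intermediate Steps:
n(h) = -1 - h/2 (n(h) = -4 + (6 - h)/2 = -4 + (3 - h/2) = -1 - h/2)
t(H) = 1 (t(H) = (2*H)/((2*H)) = (2*H)*(1/(2*H)) = 1)
Z = 1
S(P) = P (S(P) = 1*P = P)
S(7)*(3 - 3)² + 85 = 7*(3 - 3)² + 85 = 7*0² + 85 = 7*0 + 85 = 0 + 85 = 85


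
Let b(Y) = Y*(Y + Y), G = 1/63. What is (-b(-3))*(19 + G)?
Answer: -2396/7 ≈ -342.29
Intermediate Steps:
G = 1/63 ≈ 0.015873
b(Y) = 2*Y² (b(Y) = Y*(2*Y) = 2*Y²)
(-b(-3))*(19 + G) = (-2*(-3)²)*(19 + 1/63) = -2*9*(1198/63) = -1*18*(1198/63) = -18*1198/63 = -2396/7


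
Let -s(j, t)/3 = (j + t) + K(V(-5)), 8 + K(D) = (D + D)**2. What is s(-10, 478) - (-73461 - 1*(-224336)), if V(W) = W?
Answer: -152555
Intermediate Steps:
K(D) = -8 + 4*D**2 (K(D) = -8 + (D + D)**2 = -8 + (2*D)**2 = -8 + 4*D**2)
s(j, t) = -276 - 3*j - 3*t (s(j, t) = -3*((j + t) + (-8 + 4*(-5)**2)) = -3*((j + t) + (-8 + 4*25)) = -3*((j + t) + (-8 + 100)) = -3*((j + t) + 92) = -3*(92 + j + t) = -276 - 3*j - 3*t)
s(-10, 478) - (-73461 - 1*(-224336)) = (-276 - 3*(-10) - 3*478) - (-73461 - 1*(-224336)) = (-276 + 30 - 1434) - (-73461 + 224336) = -1680 - 1*150875 = -1680 - 150875 = -152555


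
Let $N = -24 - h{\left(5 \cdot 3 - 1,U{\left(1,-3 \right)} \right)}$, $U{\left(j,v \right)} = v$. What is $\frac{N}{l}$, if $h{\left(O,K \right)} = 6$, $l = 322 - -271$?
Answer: $- \frac{30}{593} \approx -0.05059$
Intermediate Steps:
$l = 593$ ($l = 322 + 271 = 593$)
$N = -30$ ($N = -24 - 6 = -30$)
$\frac{N}{l} = - \frac{30}{593}$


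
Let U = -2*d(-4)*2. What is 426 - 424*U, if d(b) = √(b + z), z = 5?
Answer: 2122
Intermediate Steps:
d(b) = √(5 + b) (d(b) = √(b + 5) = √(5 + b))
U = -4 (U = -2*√(5 - 4)*2 = -2*√1*2 = -2*1*2 = -2*2 = -4)
426 - 424*U = 426 - 424*(-4) = 426 + 1696 = 2122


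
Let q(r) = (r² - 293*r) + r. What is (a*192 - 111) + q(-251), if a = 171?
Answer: 169014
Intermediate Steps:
q(r) = r² - 292*r
(a*192 - 111) + q(-251) = (171*192 - 111) - 251*(-292 - 251) = (32832 - 111) - 251*(-543) = 32721 + 136293 = 169014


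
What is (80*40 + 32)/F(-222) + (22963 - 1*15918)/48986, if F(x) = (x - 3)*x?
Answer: 255110251/1223425350 ≈ 0.20852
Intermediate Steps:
F(x) = x*(-3 + x) (F(x) = (-3 + x)*x = x*(-3 + x))
(80*40 + 32)/F(-222) + (22963 - 1*15918)/48986 = (80*40 + 32)/((-222*(-3 - 222))) + (22963 - 1*15918)/48986 = (3200 + 32)/((-222*(-225))) + (22963 - 15918)*(1/48986) = 3232/49950 + 7045*(1/48986) = 3232*(1/49950) + 7045/48986 = 1616/24975 + 7045/48986 = 255110251/1223425350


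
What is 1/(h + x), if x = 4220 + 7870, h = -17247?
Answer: -1/5157 ≈ -0.00019391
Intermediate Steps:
x = 12090
1/(h + x) = 1/(-17247 + 12090) = 1/(-5157) = -1/5157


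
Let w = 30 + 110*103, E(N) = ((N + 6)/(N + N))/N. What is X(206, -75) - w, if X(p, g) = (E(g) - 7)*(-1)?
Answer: -42573727/3750 ≈ -11353.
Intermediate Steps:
E(N) = (6 + N)/(2*N²) (E(N) = ((6 + N)/((2*N)))/N = ((6 + N)*(1/(2*N)))/N = ((6 + N)/(2*N))/N = (6 + N)/(2*N²))
X(p, g) = 7 - (6 + g)/(2*g²) (X(p, g) = ((6 + g)/(2*g²) - 7)*(-1) = (-7 + (6 + g)/(2*g²))*(-1) = 7 - (6 + g)/(2*g²))
w = 11360 (w = 30 + 11330 = 11360)
X(206, -75) - w = (7 - 3/(-75)² - ½/(-75)) - 1*11360 = (7 - 3*1/5625 - ½*(-1/75)) - 11360 = (7 - 1/1875 + 1/150) - 11360 = 26273/3750 - 11360 = -42573727/3750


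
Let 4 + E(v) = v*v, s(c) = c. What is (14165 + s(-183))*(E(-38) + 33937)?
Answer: 494641214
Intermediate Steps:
E(v) = -4 + v² (E(v) = -4 + v*v = -4 + v²)
(14165 + s(-183))*(E(-38) + 33937) = (14165 - 183)*((-4 + (-38)²) + 33937) = 13982*((-4 + 1444) + 33937) = 13982*(1440 + 33937) = 13982*35377 = 494641214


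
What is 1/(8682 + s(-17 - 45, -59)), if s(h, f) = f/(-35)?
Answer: 35/303929 ≈ 0.00011516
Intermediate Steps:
s(h, f) = -f/35 (s(h, f) = f*(-1/35) = -f/35)
1/(8682 + s(-17 - 45, -59)) = 1/(8682 - 1/35*(-59)) = 1/(8682 + 59/35) = 1/(303929/35) = 35/303929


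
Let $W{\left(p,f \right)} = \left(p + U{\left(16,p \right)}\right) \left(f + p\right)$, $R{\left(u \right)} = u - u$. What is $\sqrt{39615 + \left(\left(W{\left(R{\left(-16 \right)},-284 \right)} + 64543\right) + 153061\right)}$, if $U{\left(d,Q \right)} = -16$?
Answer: $\sqrt{261763} \approx 511.63$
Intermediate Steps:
$R{\left(u \right)} = 0$
$W{\left(p,f \right)} = \left(-16 + p\right) \left(f + p\right)$ ($W{\left(p,f \right)} = \left(p - 16\right) \left(f + p\right) = \left(-16 + p\right) \left(f + p\right)$)
$\sqrt{39615 + \left(\left(W{\left(R{\left(-16 \right)},-284 \right)} + 64543\right) + 153061\right)} = \sqrt{39615 + \left(\left(\left(0^{2} - -4544 - 0 - 0\right) + 64543\right) + 153061\right)} = \sqrt{39615 + \left(\left(\left(0 + 4544 + 0 + 0\right) + 64543\right) + 153061\right)} = \sqrt{39615 + \left(\left(4544 + 64543\right) + 153061\right)} = \sqrt{39615 + \left(69087 + 153061\right)} = \sqrt{39615 + 222148} = \sqrt{261763}$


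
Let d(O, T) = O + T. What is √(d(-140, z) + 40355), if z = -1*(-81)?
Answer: 2*√10074 ≈ 200.74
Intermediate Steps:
z = 81
√(d(-140, z) + 40355) = √((-140 + 81) + 40355) = √(-59 + 40355) = √40296 = 2*√10074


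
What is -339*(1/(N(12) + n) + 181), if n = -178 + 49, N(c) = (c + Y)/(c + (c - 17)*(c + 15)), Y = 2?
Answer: -974400582/15881 ≈ -61356.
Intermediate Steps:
N(c) = (2 + c)/(c + (-17 + c)*(15 + c)) (N(c) = (c + 2)/(c + (c - 17)*(c + 15)) = (2 + c)/(c + (-17 + c)*(15 + c)))
n = -129
-339*(1/(N(12) + n) + 181) = -339*(1/((2 + 12)/(-255 + 12² - 1*12) - 129) + 181) = -339*(1/(14/(-255 + 144 - 12) - 129) + 181) = -339*(1/(14/(-123) - 129) + 181) = -339*(1/(-1/123*14 - 129) + 181) = -339*(1/(-14/123 - 129) + 181) = -339*(1/(-15881/123) + 181) = -339*(-123/15881 + 181) = -339*2874338/15881 = -974400582/15881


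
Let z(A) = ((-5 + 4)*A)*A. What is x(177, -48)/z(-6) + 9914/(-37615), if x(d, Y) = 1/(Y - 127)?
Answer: -12484117/47394900 ≈ -0.26341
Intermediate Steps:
x(d, Y) = 1/(-127 + Y)
z(A) = -A² (z(A) = (-A)*A = -A²)
x(177, -48)/z(-6) + 9914/(-37615) = 1/((-127 - 48)*((-1*(-6)²))) + 9914/(-37615) = 1/((-175)*((-1*36))) + 9914*(-1/37615) = -1/175/(-36) - 9914/37615 = -1/175*(-1/36) - 9914/37615 = 1/6300 - 9914/37615 = -12484117/47394900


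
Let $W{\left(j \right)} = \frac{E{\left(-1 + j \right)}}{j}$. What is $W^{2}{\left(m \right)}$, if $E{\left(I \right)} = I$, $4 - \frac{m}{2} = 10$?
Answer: $\frac{169}{144} \approx 1.1736$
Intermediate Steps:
$m = -12$ ($m = 8 - 20 = -12$)
$W{\left(j \right)} = \frac{-1 + j}{j}$
$W^{2}{\left(m \right)} = \left(\frac{-1 - 12}{-12}\right)^{2} = \left(\left(- \frac{1}{12}\right) \left(-13\right)\right)^{2} = \left(\frac{13}{12}\right)^{2} = \frac{169}{144}$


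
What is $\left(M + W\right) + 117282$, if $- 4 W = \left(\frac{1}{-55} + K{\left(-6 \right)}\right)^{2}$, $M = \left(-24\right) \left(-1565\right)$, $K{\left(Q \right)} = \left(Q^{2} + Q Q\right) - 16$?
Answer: $\frac{1864107959}{12100} \approx 1.5406 \cdot 10^{5}$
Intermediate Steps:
$K{\left(Q \right)} = -16 + 2 Q^{2}$ ($K{\left(Q \right)} = \left(Q^{2} + Q^{2}\right) - 16 = 2 Q^{2} - 16 = -16 + 2 Q^{2}$)
$M = 37560$
$W = - \frac{9480241}{12100}$ ($W = - \frac{\left(\frac{1}{-55} - \left(16 - 2 \left(-6\right)^{2}\right)\right)^{2}}{4} = - \frac{\left(- \frac{1}{55} + \left(-16 + 2 \cdot 36\right)\right)^{2}}{4} = - \frac{\left(- \frac{1}{55} + \left(-16 + 72\right)\right)^{2}}{4} = - \frac{\left(- \frac{1}{55} + 56\right)^{2}}{4} = - \frac{\left(\frac{3079}{55}\right)^{2}}{4} = \left(- \frac{1}{4}\right) \frac{9480241}{3025} = - \frac{9480241}{12100} \approx -783.49$)
$\left(M + W\right) + 117282 = \left(37560 - \frac{9480241}{12100}\right) + 117282 = \frac{444995759}{12100} + 117282 = \frac{1864107959}{12100}$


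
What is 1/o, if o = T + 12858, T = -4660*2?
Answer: 1/3538 ≈ 0.00028265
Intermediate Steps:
T = -9320
o = 3538 (o = -9320 + 12858 = 3538)
1/o = 1/3538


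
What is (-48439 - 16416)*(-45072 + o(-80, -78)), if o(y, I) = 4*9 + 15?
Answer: 2919836955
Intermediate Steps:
o(y, I) = 51 (o(y, I) = 36 + 15 = 51)
(-48439 - 16416)*(-45072 + o(-80, -78)) = (-48439 - 16416)*(-45072 + 51) = -64855*(-45021) = 2919836955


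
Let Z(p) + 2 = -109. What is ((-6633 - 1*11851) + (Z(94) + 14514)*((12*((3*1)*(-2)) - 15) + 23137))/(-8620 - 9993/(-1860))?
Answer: -205821812920/5341069 ≈ -38536.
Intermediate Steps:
Z(p) = -111 (Z(p) = -2 - 109 = -111)
((-6633 - 1*11851) + (Z(94) + 14514)*((12*((3*1)*(-2)) - 15) + 23137))/(-8620 - 9993/(-1860)) = ((-6633 - 1*11851) + (-111 + 14514)*((12*((3*1)*(-2)) - 15) + 23137))/(-8620 - 9993/(-1860)) = ((-6633 - 11851) + 14403*((12*(3*(-2)) - 15) + 23137))/(-8620 - 9993*(-1/1860)) = (-18484 + 14403*((12*(-6) - 15) + 23137))/(-8620 + 3331/620) = (-18484 + 14403*((-72 - 15) + 23137))/(-5341069/620) = (-18484 + 14403*(-87 + 23137))*(-620/5341069) = (-18484 + 14403*23050)*(-620/5341069) = (-18484 + 331989150)*(-620/5341069) = 331970666*(-620/5341069) = -205821812920/5341069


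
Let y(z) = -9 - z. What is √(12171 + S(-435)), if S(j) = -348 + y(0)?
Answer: √11814 ≈ 108.69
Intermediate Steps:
S(j) = -357 (S(j) = -348 + (-9 - 1*0) = -348 + (-9 + 0) = -348 - 9 = -357)
√(12171 + S(-435)) = √(12171 - 357) = √11814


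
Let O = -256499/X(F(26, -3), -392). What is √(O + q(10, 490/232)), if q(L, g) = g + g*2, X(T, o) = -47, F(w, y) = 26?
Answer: √40601628727/2726 ≈ 73.917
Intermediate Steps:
q(L, g) = 3*g (q(L, g) = g + 2*g = 3*g)
O = 256499/47 (O = -256499/(-47) = -256499*(-1/47) = 256499/47 ≈ 5457.4)
√(O + q(10, 490/232)) = √(256499/47 + 3*(490/232)) = √(256499/47 + 3*(490*(1/232))) = √(256499/47 + 3*(245/116)) = √(256499/47 + 735/116) = √(29788429/5452) = √40601628727/2726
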